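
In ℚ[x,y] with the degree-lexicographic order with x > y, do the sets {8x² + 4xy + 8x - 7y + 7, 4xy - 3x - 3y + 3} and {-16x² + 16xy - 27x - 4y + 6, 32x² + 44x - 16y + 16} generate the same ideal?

No, the ideals differ.

Equality of ideals is decidable: compute both reduced Gröbner bases (unique for the ordering) and check whether they agree.
Buchberger on the first generating set:
f_1 = 8x² + 4xy + 8x - 7y + 7, LT = x².
f_2 = 4xy - 3x - 3y + 3, LT = xy.

S(f_1,f_2): lcm = x²y. S = ½xy² + ¾x² + 7/4xy - ⅞y² - ¾x + ⅞y.
  reduce S modulo (f_1, f_2):
  remainder -½y² - 3/16x + 79/32y - 63/32 ≠ 0; add g_3 = -½y² - 3/16x + 79/32y - 63/32 to the basis.

The other S-polynomials (S(f_1,g_3), S(f_2,g_3)) all reduce to 0 modulo the current basis, so we have a Gröbner basis.
Inter-reduce: drop elements whose leading term is divisible by another's, tail-reduce, and make monic.
Reduced Gröbner basis: {x² + 11/8x - ½y + ½, xy - ¾x - ¾y + ¾, y² + ⅜x - 79/16y + 63/16}.

Buchberger on the second generating set:
h_1 = -16x² + 16xy - 27x - 4y + 6, LT = x².
h_2 = 32x² + 44x - 16y + 16, LT = x².

S(h_1,h_2): lcm = x². S = -xy + 5/16x + ¾y - ⅞.
  reduce S modulo (h_1, h_2):
  remainder -xy + 5/16x + ¾y - ⅞ ≠ 0; add k_3 = -xy + 5/16x + ¾y - ⅞ to the basis.

S(h_1,k_3): lcm = x²y. S = -xy² + 5/16x² + 39/16xy + ¼y² - ⅞x - ⅜y.
  reduce S modulo (h_1, h_2, k_3):
  remainder -½y² - 41/64x + 9/4y - 129/64 ≠ 0; add k_4 = -½y² - 41/64x + 9/4y - 129/64 to the basis.

The other S-polynomials (S(h_2,k_3), S(h_1,k_4), S(h_2,k_4), S(k_3,k_4)) all reduce to 0 modulo the current basis, so we have a Gröbner basis.
Inter-reduce: drop elements whose leading term is divisible by another's, tail-reduce, and make monic.
Reduced Gröbner basis: {x² + 11/8x - ½y + ½, xy - 5/16x - ¾y + ⅞, y² + 41/32x - 9/2y + 129/32}.

Since the reduced bases disagree, the two ideals are not the same.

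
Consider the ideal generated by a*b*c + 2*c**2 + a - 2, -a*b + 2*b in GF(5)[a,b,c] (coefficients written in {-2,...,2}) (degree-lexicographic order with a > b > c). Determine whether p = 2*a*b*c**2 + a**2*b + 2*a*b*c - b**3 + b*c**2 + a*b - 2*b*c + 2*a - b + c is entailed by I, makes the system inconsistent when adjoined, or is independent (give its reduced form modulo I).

First compute the reduced Gröbner basis of I by Buchberger's algorithm.
f_1 = a*b*c + 2*c**2 + a - 2, LT = a*b*c.
f_2 = -a*b + 2*b, LT = a*b.

S(f_1,f_2): lcm = a*b*c. S = 2*b*c + 2*c**2 + a - 2.
  reduce S modulo (f_1, f_2):
  remainder 2*b*c + 2*c**2 + a - 2 ≠ 0; add h_3 = 2*b*c + 2*c**2 + a - 2 to the basis.

S(f_1,h_3): lcm = a*b*c. S = -a*c**2 + 2*a**2 + 2*c**2 + 2*a - 2.
  reduce S modulo (f_1, f_2, h_3):
  remainder -a*c**2 + 2*a**2 + 2*c**2 + 2*a - 2 ≠ 0; add h_4 = -a*c**2 + 2*a**2 + 2*c**2 + 2*a - 2 to the basis.

The other S-polynomials (S(f_2,h_3), S(f_1,h_4), S(f_2,h_4), S(h_3,h_4)) all reduce to 0 modulo the current basis, so we have a Gröbner basis.
Inter-reduce: drop elements whose leading term is divisible by another's, tail-reduce, and make monic.
Reduced Gröbner basis: {a*c**2 - 2*a**2 - 2*c**2 - 2*a + 2, a*b - 2*b, b*c + c**2 - 2*a - 1}.
Label its elements g_1 = a*c**2 - 2*a**2 - 2*c**2 - 2*a + 2, g_2 = a*b - 2*b, g_3 = b*c + c**2 - 2*a - 1.

Reduce p = 2*a*b*c**2 + a**2*b + 2*a*b*c - b**3 + b*c**2 + a*b - 2*b*c + 2*a - b + c modulo G:
  leading term a*b*c**2: subtract (2*b)·g_1 from 2*a*b*c**2 + a**2*b + 2*a*b*c - b**3 + b*c**2 + a*b - 2*b*c + 2*a - b + c → 2*a*b*c - b**3 - 2*b*c + 2*a + c
  leading term a*b*c: subtract (2*c)·g_2 from 2*a*b*c - b**3 - 2*b*c + 2*a + c → -b**3 + 2*b*c + 2*a + c
  leading term b**3: no divisor's leading term divides it; move -b**3 to the remainder.
  leading term b*c: subtract (2)·g_3 from 2*b*c + 2*a + c → -2*c**2 + a + c + 2
  leading term c**2: no divisor's leading term divides it; move -2*c**2 to the remainder.
  leading term a: no divisor's leading term divides it; move a to the remainder.
  leading term c: no divisor's leading term divides it; move c to the remainder.
  leading term 1: no divisor's leading term divides it; move 2 to the remainder.
  normal form = -b**3 - 2*c**2 + a + c + 2.
The normal form is nonzero, so p ∉ I. Since p minus its normal form lies in I, I + (p) = I + (r) where r = -b**3 - 2*c**2 + a + c + 2; decide whether this ideal is the whole ring.
Run Buchberger on G together with r (pairs among the g_i already reduce to 0 since G is a Gröbner basis):
g_1 = a*c**2 - 2*a**2 - 2*c**2 - 2*a + 2, LT = a*c**2.
g_2 = a*b - 2*b, LT = a*b.
g_3 = b*c + c**2 - 2*a - 1, LT = b*c.
r = -b**3 - 2*c**2 + a + c + 2, LT = b**3.

S(g_2,r): lcm = a*b**3. S = -2*a*c**2 - 2*b**3 + a**2 + a*c + 2*a.
  reduce S modulo (g_1, g_2, g_3, r):
  remainder 2*a**2 + a*c + a - 2*c ≠ 0; add m_5 = 2*a**2 + a*c + a - 2*c to the basis.

S(g_3,r): lcm = b**3*c. S = b**2*c**2 - 2*a*b**2 - 2*c**3 + a*c - b**2 + c**2 + 2*c.
  reduce S modulo (g_1, g_2, g_3, r, m_5):
  remainder c**4 - 2*c**3 - 2*a*c + c**2 - 2*a - 2*c - 1 ≠ 0; add m_6 = c**4 - 2*c**3 - 2*a*c + c**2 - 2*a - 2*c - 1 to the basis.

The other S-polynomials (S(g_1,g_2), S(g_1,g_3), S(g_1,r), S(g_2,g_3), S(g_1,m_5), S(g_2,m_5), S(g_3,m_5), S(r,m_5), S(g_1,m_6), S(g_2,m_6), S(g_3,m_6), S(r,m_6), S(m_5,m_6)) all reduce to 0 modulo the current basis, so we have a Gröbner basis.
Inter-reduce: drop elements whose leading term is divisible by another's, tail-reduce, and make monic.
Reduced Gröbner basis: {c**4 - 2*c**3 - 2*a*c + c**2 - 2*a - 2*c - 1, a*c**2 + a*c - 2*c**2 - a - 2*c + 2, b**3 + 2*c**2 - a - c - 2, a**2 - 2*a*c - 2*a - c, a*b - 2*b, b*c + c**2 - 2*a - 1}.
The reduced Gröbner basis of I + (p) is {c**4 - 2*c**3 - 2*a*c + c**2 - 2*a - 2*c - 1, a*c**2 + a*c - 2*c**2 - a - 2*c + 2, b**3 + 2*c**2 - a - c - 2, a**2 - 2*a*c - 2*a - c, a*b - 2*b, b*c + c**2 - 2*a - 1} ≠ {1}, a proper ideal, so the enlarged system stays consistent: p is independent of I, with normal form -b**3 - 2*c**2 + a + c + 2.

2*a*b*c**2 + a**2*b + 2*a*b*c - b**3 + b*c**2 + a*b - 2*b*c + 2*a - b + c is independent of I; its normal form modulo I is -b**3 - 2*c**2 + a + c + 2.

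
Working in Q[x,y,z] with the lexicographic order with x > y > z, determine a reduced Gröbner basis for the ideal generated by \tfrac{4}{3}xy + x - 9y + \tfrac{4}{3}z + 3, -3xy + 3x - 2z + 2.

G = {x - \tfrac{27}{7}y + \tfrac{4}{21}z + \tfrac{5}{3}, y^{2} - \tfrac{4}{81}yz - \tfrac{116}{81}y + \tfrac{2}{9}z + \tfrac{7}{27}}

The reduced Gröbner basis is the canonical form of the ideal for this ordering.

f_1 = \tfrac{4}{3}xy + x - 9y + \tfrac{4}{3}z + 3, LT = xy.
f_2 = -3xy + 3x - 2z + 2, LT = xy.

S(f_1,f_2): lcm = xy. S = \tfrac{7}{4}x - \tfrac{27}{4}y + \tfrac{1}{3}z + \tfrac{35}{12}.
  leading term x: no divisor's leading term divides it; move \tfrac{7}{4}x to the remainder.
  leading term y: no divisor's leading term divides it; move -\tfrac{27}{4}y to the remainder.
  leading term z: no divisor's leading term divides it; move \tfrac{1}{3}z to the remainder.
  leading term 1: no divisor's leading term divides it; move \tfrac{35}{12} to the remainder.
  remainder \tfrac{7}{4}x - \tfrac{27}{4}y + \tfrac{1}{3}z + \tfrac{35}{12} ≠ 0; add g_3 = \tfrac{7}{4}x - \tfrac{27}{4}y + \tfrac{1}{3}z + \tfrac{35}{12} to the basis.

S(f_1,g_3): lcm = xy. S = \tfrac{3}{4}x + \tfrac{27}{7}y^{2} - \tfrac{4}{21}yz - \tfrac{101}{12}y + z + \tfrac{9}{4}.
  leading term x: subtract (\tfrac{3}{7})·g_3 from \tfrac{3}{4}x + \tfrac{27}{7}y^{2} - \tfrac{4}{21}yz - \tfrac{101}{12}y + z + \tfrac{9}{4} → \tfrac{27}{7}y^{2} - \tfrac{4}{21}yz - \tfrac{116}{21}y + \tfrac{6}{7}z + 1
  leading term y^{2}: no divisor's leading term divides it; move \tfrac{27}{7}y^{2} to the remainder.
  leading term yz: no divisor's leading term divides it; move -\tfrac{4}{21}yz to the remainder.
  leading term y: no divisor's leading term divides it; move -\tfrac{116}{21}y to the remainder.
  leading term z: no divisor's leading term divides it; move \tfrac{6}{7}z to the remainder.
  leading term 1: no divisor's leading term divides it; move 1 to the remainder.
  remainder \tfrac{27}{7}y^{2} - \tfrac{4}{21}yz - \tfrac{116}{21}y + \tfrac{6}{7}z + 1 ≠ 0; add g_4 = \tfrac{27}{7}y^{2} - \tfrac{4}{21}yz - \tfrac{116}{21}y + \tfrac{6}{7}z + 1 to the basis.

S(f_2,g_3): lcm = xy. S = -x + \tfrac{27}{7}y^{2} - \tfrac{4}{21}yz - \tfrac{5}{3}y + \tfrac{2}{3}z - \tfrac{2}{3}.
  leading term x: subtract (-\tfrac{4}{7})·g_3 from -x + \tfrac{27}{7}y^{2} - \tfrac{4}{21}yz - \tfrac{5}{3}y + \tfrac{2}{3}z - \tfrac{2}{3} → \tfrac{27}{7}y^{2} - \tfrac{4}{21}yz - \tfrac{116}{21}y + \tfrac{6}{7}z + 1
  leading term y^{2}: subtract (1)·g_4 from \tfrac{27}{7}y^{2} - \tfrac{4}{21}yz - \tfrac{116}{21}y + \tfrac{6}{7}z + 1 → 0
  remainder 0.

S(f_1,g_4): lcm = xy^{2}. S = \tfrac{4}{81}xyz + \tfrac{707}{324}xy - \tfrac{2}{9}xz - \tfrac{7}{27}x - \tfrac{27}{4}y^{2} + yz + \tfrac{9}{4}y.
  leading term xyz: subtract (\tfrac{1}{27}z)·f_1 from \tfrac{4}{81}xyz + \tfrac{707}{324}xy - \tfrac{2}{9}xz - \tfrac{7}{27}x - \tfrac{27}{4}y^{2} + yz + \tfrac{9}{4}y → \tfrac{707}{324}xy - \tfrac{7}{27}xz - \tfrac{7}{27}x - \tfrac{27}{4}y^{2} + \tfrac{4}{3}yz + \tfrac{9}{4}y - \tfrac{4}{81}z^{2} - \tfrac{1}{9}z
  leading term xy: subtract (\tfrac{707}{432})·f_1 from \tfrac{707}{324}xy - \tfrac{7}{27}xz - \tfrac{7}{27}x - \tfrac{27}{4}y^{2} + \tfrac{4}{3}yz + \tfrac{9}{4}y - \tfrac{4}{81}z^{2} - \tfrac{1}{9}z → -\tfrac{7}{27}xz - \tfrac{91}{48}x - \tfrac{27}{4}y^{2} + \tfrac{4}{3}yz + \tfrac{815}{48}y - \tfrac{4}{81}z^{2} - \tfrac{743}{324}z - \tfrac{707}{144}
  leading term xz: subtract (-\tfrac{4}{27}z)·g_3 from -\tfrac{7}{27}xz - \tfrac{91}{48}x - \tfrac{27}{4}y^{2} + \tfrac{4}{3}yz + \tfrac{815}{48}y - \tfrac{4}{81}z^{2} - \tfrac{743}{324}z - \tfrac{707}{144} → -\tfrac{91}{48}x - \tfrac{27}{4}y^{2} + \tfrac{1}{3}yz + \tfrac{815}{48}y - \tfrac{67}{36}z - \tfrac{707}{144}
  leading term x: subtract (-\tfrac{13}{12})·g_3 from -\tfrac{91}{48}x - \tfrac{27}{4}y^{2} + \tfrac{1}{3}yz + \tfrac{815}{48}y - \tfrac{67}{36}z - \tfrac{707}{144} → -\tfrac{27}{4}y^{2} + \tfrac{1}{3}yz + \tfrac{29}{3}y - \tfrac{3}{2}z - \tfrac{7}{4}
  leading term y^{2}: subtract (-\tfrac{7}{4})·g_4 from -\tfrac{27}{4}y^{2} + \tfrac{1}{3}yz + \tfrac{29}{3}y - \tfrac{3}{2}z - \tfrac{7}{4} → 0
  remainder 0.

S(f_2,g_4): lcm = xy^{2}. S = \tfrac{4}{81}xyz + \tfrac{35}{81}xy - \tfrac{2}{9}xz - \tfrac{7}{27}x + \tfrac{2}{3}yz - \tfrac{2}{3}y.
  leading term xyz: subtract (\tfrac{1}{27}z)·f_1 from \tfrac{4}{81}xyz + \tfrac{35}{81}xy - \tfrac{2}{9}xz - \tfrac{7}{27}x + \tfrac{2}{3}yz - \tfrac{2}{3}y → \tfrac{35}{81}xy - \tfrac{7}{27}xz - \tfrac{7}{27}x + yz - \tfrac{2}{3}y - \tfrac{4}{81}z^{2} - \tfrac{1}{9}z
  leading term xy: subtract (\tfrac{35}{108})·f_1 from \tfrac{35}{81}xy - \tfrac{7}{27}xz - \tfrac{7}{27}x + yz - \tfrac{2}{3}y - \tfrac{4}{81}z^{2} - \tfrac{1}{9}z → -\tfrac{7}{27}xz - \tfrac{7}{12}x + yz + \tfrac{9}{4}y - \tfrac{4}{81}z^{2} - \tfrac{44}{81}z - \tfrac{35}{36}
  leading term xz: subtract (-\tfrac{4}{27}z)·g_3 from -\tfrac{7}{27}xz - \tfrac{7}{12}x + yz + \tfrac{9}{4}y - \tfrac{4}{81}z^{2} - \tfrac{44}{81}z - \tfrac{35}{36} → -\tfrac{7}{12}x + \tfrac{9}{4}y - \tfrac{1}{9}z - \tfrac{35}{36}
  leading term x: subtract (-\tfrac{1}{3})·g_3 from -\tfrac{7}{12}x + \tfrac{9}{4}y - \tfrac{1}{9}z - \tfrac{35}{36} → 0
  remainder 0.

S(g_3,g_4): leading monomials are coprime, so the S-polynomial reduces to 0 (Buchberger's first criterion).
Every S-polynomial of the final basis reduces to 0, so we have a Gröbner basis.
Inter-reduce: drop elements whose leading term is divisible by another's, tail-reduce, and make monic.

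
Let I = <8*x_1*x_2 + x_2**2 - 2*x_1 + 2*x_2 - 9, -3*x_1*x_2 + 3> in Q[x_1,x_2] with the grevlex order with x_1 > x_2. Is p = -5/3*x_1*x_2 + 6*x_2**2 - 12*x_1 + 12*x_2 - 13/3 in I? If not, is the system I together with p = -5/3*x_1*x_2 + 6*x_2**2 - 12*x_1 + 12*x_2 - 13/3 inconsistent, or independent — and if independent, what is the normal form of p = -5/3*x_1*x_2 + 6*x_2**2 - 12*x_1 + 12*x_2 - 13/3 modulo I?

-5/3*x_1*x_2 + 6*x_2**2 - 12*x_1 + 12*x_2 - 13/3 lies in I (it reduces to 0).

First compute the reduced Gröbner basis of I by Buchberger's algorithm.
f_1 = 8*x_1*x_2 + x_2**2 - 2*x_1 + 2*x_2 - 9, LT = x_1*x_2.
f_2 = -3*x_1*x_2 + 3, LT = x_1*x_2.

S(f_1,f_2): lcm = x_1*x_2. S = 1/8*x_2**2 - 1/4*x_1 + 1/4*x_2 - 1/8.
  reduce S modulo (f_1, f_2):
  remainder 1/8*x_2**2 - 1/4*x_1 + 1/4*x_2 - 1/8 ≠ 0; add h_3 = 1/8*x_2**2 - 1/4*x_1 + 1/4*x_2 - 1/8 to the basis.

S(f_1,h_3): lcm = x_1*x_2**2. S = 1/8*x_2**3 + 2*x_1**2 - 9/4*x_1*x_2 + 1/4*x_2**2 + x_1 - 9/8*x_2.
  reduce S modulo (f_1, f_2, h_3):
  remainder 2*x_1**2 + x_1 - x_2 - 2 ≠ 0; add h_4 = 2*x_1**2 + x_1 - x_2 - 2 to the basis.

The other S-polynomials (S(f_2,h_3), S(f_1,h_4), S(f_2,h_4), S(h_3,h_4)) all reduce to 0 modulo the current basis, so we have a Gröbner basis.
Inter-reduce: drop elements whose leading term is divisible by another's, tail-reduce, and make monic.
Reduced Gröbner basis: {x_1**2 + 1/2*x_1 - 1/2*x_2 - 1, x_1*x_2 - 1, x_2**2 - 2*x_1 + 2*x_2 - 1}.
Label its elements g_1 = x_1**2 + 1/2*x_1 - 1/2*x_2 - 1, g_2 = x_1*x_2 - 1, g_3 = x_2**2 - 2*x_1 + 2*x_2 - 1.

Reduce p = -5/3*x_1*x_2 + 6*x_2**2 - 12*x_1 + 12*x_2 - 13/3 modulo G:
  leading term x_1*x_2: subtract (-5/3)·g_2 from -5/3*x_1*x_2 + 6*x_2**2 - 12*x_1 + 12*x_2 - 13/3 → 6*x_2**2 - 12*x_1 + 12*x_2 - 6
  leading term x_2**2: subtract (6)·g_3 from 6*x_2**2 - 12*x_1 + 12*x_2 - 6 → 0
  normal form = 0.
Since the normal form is 0, p ∈ I.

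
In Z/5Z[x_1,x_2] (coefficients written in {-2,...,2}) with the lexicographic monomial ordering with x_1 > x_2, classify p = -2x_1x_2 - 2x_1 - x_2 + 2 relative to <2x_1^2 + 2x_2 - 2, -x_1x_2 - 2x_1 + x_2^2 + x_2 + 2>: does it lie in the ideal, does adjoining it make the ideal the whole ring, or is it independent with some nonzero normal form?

First compute the reduced Gröbner basis of I by Buchberger's algorithm.
f_1 = 2x_1^2 + 2x_2 - 2, LT = x_1^2.
f_2 = -x_1x_2 - 2x_1 + x_2^2 + x_2 + 2, LT = x_1x_2.

S(f_1,f_2): lcm = x_1^2x_2. S = -2x_1^2 + x_1x_2^2 + x_1x_2 + 2x_1 + x_2^2 - x_2.
  reduce S modulo (f_1, f_2):
  remainder -x_1 + x_2^3 + x_2^2 + 2x_2 + 1 ≠ 0; add h_3 = -x_1 + x_2^3 + x_2^2 + 2x_2 + 1 to the basis.

S(f_1,h_3): lcm = x_1^2. S = x_1x_2^3 + x_1x_2^2 + 2x_1x_2 + x_1 + x_2 - 1.
  reduce S modulo (f_1, f_2, h_3):
  remainder x_2^4 - 2x_2^3 - 2x_2^2 - x_2 ≠ 0; add h_4 = x_2^4 - 2x_2^3 - 2x_2^2 - x_2 to the basis.

The other S-polynomials (S(f_2,h_3), S(f_1,h_4), S(f_2,h_4), S(h_3,h_4)) all reduce to 0 modulo the current basis, so we have a Gröbner basis.
Inter-reduce: drop elements whose leading term is divisible by another's, tail-reduce, and make monic.
Reduced Gröbner basis: {x_1 - x_2^3 - x_2^2 - 2x_2 - 1, x_2^4 - 2x_2^3 - 2x_2^2 - x_2}.
Label its elements g_1 = x_1 - x_2^3 - x_2^2 - 2x_2 - 1, g_2 = x_2^4 - 2x_2^3 - 2x_2^2 - x_2.

Reduce p = -2x_1x_2 - 2x_1 - x_2 + 2 modulo G:
  leading term x_1x_2: subtract (-2x_2)·g_1 from -2x_1x_2 - 2x_1 - x_2 + 2 → -2x_1 - 2x_2^4 - 2x_2^3 + x_2^2 + 2x_2 + 2
  leading term x_1: subtract (-2)·g_1 from -2x_1 - 2x_2^4 - 2x_2^3 + x_2^2 + 2x_2 + 2 → -2x_2^4 + x_2^3 - x_2^2 - 2x_2
  leading term x_2^4: subtract (-2)·g_2 from -2x_2^4 + x_2^3 - x_2^2 - 2x_2 → 2x_2^3 + x_2
  leading term x_2^3: no divisor's leading term divides it; move 2x_2^3 to the remainder.
  leading term x_2: no divisor's leading term divides it; move x_2 to the remainder.
  normal form = 2x_2^3 + x_2.
The normal form is nonzero, so p ∉ I. Since p minus its normal form lies in I, I + (p) = I + (r) where r = 2x_2^3 + x_2; decide whether this ideal is the whole ring.
Run Buchberger on G together with r (pairs among the g_i already reduce to 0 since G is a Gröbner basis):
g_1 = x_1 - x_2^3 - x_2^2 - 2x_2 - 1, LT = x_1.
g_2 = x_2^4 - 2x_2^3 - 2x_2^2 - x_2, LT = x_2^4.
r = 2x_2^3 + x_2, LT = x_2^3.

The S-polynomials (S(g_1,g_2), S(g_1,r), S(g_2,r)) all reduce to 0 modulo the current basis, so we have a Gröbner basis.
Inter-reduce: drop elements whose leading term is divisible by another's, tail-reduce, and make monic.
Reduced Gröbner basis: {x_1 - x_2^2 + x_2 - 1, x_2^3 - 2x_2}.
The reduced Gröbner basis of I + (p) is {x_1 - x_2^2 + x_2 - 1, x_2^3 - 2x_2} ≠ {1}, a proper ideal, so the enlarged system stays consistent: p is independent of I, with normal form 2x_2^3 + x_2.

-2x_1x_2 - 2x_1 - x_2 + 2 is independent of I; its normal form modulo I is 2x_2^3 + x_2.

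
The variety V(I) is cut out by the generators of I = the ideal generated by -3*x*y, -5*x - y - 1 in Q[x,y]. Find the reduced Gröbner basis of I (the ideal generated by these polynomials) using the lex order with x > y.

G = {x + 1/5*y + 1/5, y**2 + y}

f_1 = -3*x*y, LT = x*y.
f_2 = -5*x - y - 1, LT = x.

S(f_1,f_2): lcm = x*y. S = -1/5*y**2 - 1/5*y.
  leading term y**2: no divisor's leading term divides it; move -1/5*y**2 to the remainder.
  leading term y: no divisor's leading term divides it; move -1/5*y to the remainder.
  remainder -1/5*y**2 - 1/5*y ≠ 0; add g_3 = -1/5*y**2 - 1/5*y to the basis.

The other S-polynomials (S(f_1,g_3), S(f_2,g_3)) all reduce to 0 modulo the current basis, so we have a Gröbner basis.
Inter-reduce: drop elements whose leading term is divisible by another's, tail-reduce, and make monic.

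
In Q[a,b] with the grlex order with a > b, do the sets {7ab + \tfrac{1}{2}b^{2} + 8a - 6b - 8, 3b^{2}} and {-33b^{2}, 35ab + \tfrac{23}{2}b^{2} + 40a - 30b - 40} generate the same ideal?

Yes, the ideals are equal.

Equality of ideals is decidable: compute both reduced Gröbner bases (unique for the ordering) and check whether they agree.
Buchberger on the first generating set:
f_1 = 7ab + \tfrac{1}{2}b^{2} + 8a - 6b - 8, LT = ab.
f_2 = 3b^{2}, LT = b^{2}.

S(f_1,f_2): lcm = ab^{2}. S = \tfrac{1}{14}b^{3} + \tfrac{8}{7}ab - \tfrac{6}{7}b^{2} - \tfrac{8}{7}b.
  leading term b^{3}: subtract (\tfrac{1}{42}b)·f_2 from \tfrac{1}{14}b^{3} + \tfrac{8}{7}ab - \tfrac{6}{7}b^{2} - \tfrac{8}{7}b → \tfrac{8}{7}ab - \tfrac{6}{7}b^{2} - \tfrac{8}{7}b
  leading term ab: subtract (\tfrac{8}{49})·f_1 from \tfrac{8}{7}ab - \tfrac{6}{7}b^{2} - \tfrac{8}{7}b → -\tfrac{46}{49}b^{2} - \tfrac{64}{49}a - \tfrac{8}{49}b + \tfrac{64}{49}
  leading term b^{2}: subtract (-\tfrac{46}{147})·f_2 from -\tfrac{46}{49}b^{2} - \tfrac{64}{49}a - \tfrac{8}{49}b + \tfrac{64}{49} → -\tfrac{64}{49}a - \tfrac{8}{49}b + \tfrac{64}{49}
  leading term a: no divisor's leading term divides it; move -\tfrac{64}{49}a to the remainder.
  leading term b: no divisor's leading term divides it; move -\tfrac{8}{49}b to the remainder.
  leading term 1: no divisor's leading term divides it; move \tfrac{64}{49} to the remainder.
  remainder -\tfrac{64}{49}a - \tfrac{8}{49}b + \tfrac{64}{49} ≠ 0; add g_3 = -\tfrac{64}{49}a - \tfrac{8}{49}b + \tfrac{64}{49} to the basis.

The other S-polynomials (S(f_1,g_3), S(f_2,g_3)) all reduce to 0 modulo the current basis, so we have a Gröbner basis.
Inter-reduce: drop elements whose leading term is divisible by another's, tail-reduce, and make monic.
Reduced Gröbner basis: {b^{2}, a + \tfrac{1}{8}b - 1}.

Buchberger on the second generating set:
h_1 = -33b^{2}, LT = b^{2}.
h_2 = 35ab + \tfrac{23}{2}b^{2} + 40a - 30b - 40, LT = ab.

S(h_1,h_2): lcm = ab^{2}. S = -\tfrac{23}{70}b^{3} - \tfrac{8}{7}ab + \tfrac{6}{7}b^{2} + \tfrac{8}{7}b.
  leading term b^{3}: subtract (\tfrac{23}{2310}b)·h_1 from -\tfrac{23}{70}b^{3} - \tfrac{8}{7}ab + \tfrac{6}{7}b^{2} + \tfrac{8}{7}b → -\tfrac{8}{7}ab + \tfrac{6}{7}b^{2} + \tfrac{8}{7}b
  leading term ab: subtract (-\tfrac{8}{245})·h_2 from -\tfrac{8}{7}ab + \tfrac{6}{7}b^{2} + \tfrac{8}{7}b → \tfrac{302}{245}b^{2} + \tfrac{64}{49}a + \tfrac{8}{49}b - \tfrac{64}{49}
  leading term b^{2}: subtract (-\tfrac{302}{8085})·h_1 from \tfrac{302}{245}b^{2} + \tfrac{64}{49}a + \tfrac{8}{49}b - \tfrac{64}{49} → \tfrac{64}{49}a + \tfrac{8}{49}b - \tfrac{64}{49}
  leading term a: no divisor's leading term divides it; move \tfrac{64}{49}a to the remainder.
  leading term b: no divisor's leading term divides it; move \tfrac{8}{49}b to the remainder.
  leading term 1: no divisor's leading term divides it; move -\tfrac{64}{49} to the remainder.
  remainder \tfrac{64}{49}a + \tfrac{8}{49}b - \tfrac{64}{49} ≠ 0; add k_3 = \tfrac{64}{49}a + \tfrac{8}{49}b - \tfrac{64}{49} to the basis.

The other S-polynomials (S(h_1,k_3), S(h_2,k_3)) all reduce to 0 modulo the current basis, so we have a Gröbner basis.
Inter-reduce: drop elements whose leading term is divisible by another's, tail-reduce, and make monic.
Reduced Gröbner basis: {b^{2}, a + \tfrac{1}{8}b - 1}.

Same reduced basis, so the two generating sets span the same ideal.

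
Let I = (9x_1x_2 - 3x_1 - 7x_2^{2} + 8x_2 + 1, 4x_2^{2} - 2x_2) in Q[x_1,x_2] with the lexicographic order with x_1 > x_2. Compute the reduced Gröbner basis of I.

G = {x_1 + 5x_2 - \tfrac{1}{3}, x_2^{2} - \tfrac{1}{2}x_2}

f_1 = 9x_1x_2 - 3x_1 - 7x_2^{2} + 8x_2 + 1, LT = x_1x_2.
f_2 = 4x_2^{2} - 2x_2, LT = x_2^{2}.

S(f_1,f_2): lcm = x_1x_2^{2}. S = \tfrac{1}{6}x_1x_2 - \tfrac{7}{9}x_2^{3} + \tfrac{8}{9}x_2^{2} + \tfrac{1}{9}x_2.
  leading term x_1x_2: subtract (\tfrac{1}{54})·f_1 from \tfrac{1}{6}x_1x_2 - \tfrac{7}{9}x_2^{3} + \tfrac{8}{9}x_2^{2} + \tfrac{1}{9}x_2 → \tfrac{1}{18}x_1 - \tfrac{7}{9}x_2^{3} + \tfrac{55}{54}x_2^{2} - \tfrac{1}{27}x_2 - \tfrac{1}{54}
  leading term x_1: no divisor's leading term divides it; move \tfrac{1}{18}x_1 to the remainder.
  leading term x_2^{3}: subtract (-\tfrac{7}{36}x_2)·f_2 from -\tfrac{7}{9}x_2^{3} + \tfrac{55}{54}x_2^{2} - \tfrac{1}{27}x_2 - \tfrac{1}{54} → \tfrac{17}{27}x_2^{2} - \tfrac{1}{27}x_2 - \tfrac{1}{54}
  leading term x_2^{2}: subtract (\tfrac{17}{108})·f_2 from \tfrac{17}{27}x_2^{2} - \tfrac{1}{27}x_2 - \tfrac{1}{54} → \tfrac{5}{18}x_2 - \tfrac{1}{54}
  leading term x_2: no divisor's leading term divides it; move \tfrac{5}{18}x_2 to the remainder.
  leading term 1: no divisor's leading term divides it; move -\tfrac{1}{54} to the remainder.
  remainder \tfrac{1}{18}x_1 + \tfrac{5}{18}x_2 - \tfrac{1}{54} ≠ 0; add g_3 = \tfrac{1}{18}x_1 + \tfrac{5}{18}x_2 - \tfrac{1}{54} to the basis.

The other S-polynomials (S(f_1,g_3), S(f_2,g_3)) all reduce to 0 modulo the current basis, so we have a Gröbner basis.
Inter-reduce: drop elements whose leading term is divisible by another's, tail-reduce, and make monic.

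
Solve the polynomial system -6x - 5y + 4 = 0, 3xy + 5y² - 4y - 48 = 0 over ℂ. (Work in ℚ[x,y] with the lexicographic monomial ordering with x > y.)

{(4, -4), (-10/3, 24/5)}

Compute a lex Gröbner basis by Buchberger's algorithm.
f_1 = -6x - 5y + 4, LT = x.
f_2 = 3xy + 5y² - 4y - 48, LT = xy.

S(f_1,f_2): lcm = xy. S = -⅚y² + ⅔y + 16.
  leading term y²: no divisor's leading term divides it; move -⅚y² to the remainder.
  leading term y: no divisor's leading term divides it; move ⅔y to the remainder.
  leading term 1: no divisor's leading term divides it; move 16 to the remainder.
  remainder -⅚y² + ⅔y + 16 ≠ 0; add h_3 = -⅚y² + ⅔y + 16 to the basis.

S(f_1,h_3): leading monomials are coprime, so the S-polynomial reduces to 0 (Buchberger's first criterion).
S(f_2,h_3): lcm = xy². S = ⅘xy + 96/5x + 5/3y³ - 4/3y² - 16y.
  leading term xy: subtract (-2/15y)·f_1 from ⅘xy + 96/5x + 5/3y³ - 4/3y² - 16y → 96/5x + 5/3y³ - 2y² - 232/15y
  leading term x: subtract (-16/5)·f_1 from 96/5x + 5/3y³ - 2y² - 232/15y → 5/3y³ - 2y² - 472/15y + 64/5
  leading term y³: subtract (-2y)·h_3 from 5/3y³ - 2y² - 472/15y + 64/5 → -⅔y² + 8/15y + 64/5
  leading term y²: subtract (⅘)·h_3 from -⅔y² + 8/15y + 64/5 → 0
  remainder 0.

Every S-polynomial of the final basis reduces to 0, so we have a Gröbner basis.
Inter-reduce: drop elements whose leading term is divisible by another's, tail-reduce, and make monic.
Reduced Gröbner basis: {x + ⅚y - ⅔, y² - ⅘y - 96/5}.

A lex Gröbner basis eliminates variables successively. Here y² - ⅘y - 96/5 depends only on y, with roots {-4, 24/5}; lifting each root through the earlier basis elements recovers the full solutions.
  y = -4: the earlier basis element becomes x - 4 = 0, giving x = 4 — point (4, -4).
  y = 24/5: the earlier basis element becomes x + 10/3 = 0, giving x = -10/3 — point (-10/3, 24/5).
Substituting each solution back into the original system confirms all equations vanish.
Zero-dimensionality of the ideal guarantees finitely many solutions over ℂ.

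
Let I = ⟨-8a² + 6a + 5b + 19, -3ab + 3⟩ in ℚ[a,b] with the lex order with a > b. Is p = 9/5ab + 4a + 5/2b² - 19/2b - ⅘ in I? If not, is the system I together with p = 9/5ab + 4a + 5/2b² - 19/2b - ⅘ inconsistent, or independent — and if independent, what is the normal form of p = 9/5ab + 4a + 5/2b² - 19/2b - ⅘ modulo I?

First compute the reduced Gröbner basis of I by Buchberger's algorithm.
f_1 = -8a² + 6a + 5b + 19, LT = a².
f_2 = -3ab + 3, LT = ab.

S(f_1,f_2): lcm = a²b. S = -¾ab + a - ⅝b² - 19/8b.
  leading term ab: subtract (¼)·f_2 from -¾ab + a - ⅝b² - 19/8b → a - ⅝b² - 19/8b - ¾
  leading term a: no divisor's leading term divides it; move a to the remainder.
  leading term b²: no divisor's leading term divides it; move -⅝b² to the remainder.
  leading term b: no divisor's leading term divides it; move -19/8b to the remainder.
  leading term 1: no divisor's leading term divides it; move -¾ to the remainder.
  remainder a - ⅝b² - 19/8b - ¾ ≠ 0; add h_3 = a - ⅝b² - 19/8b - ¾ to the basis.

S(f_1,h_3): lcm = a². S = ⅝ab² + 19/8ab - ⅝b - 19/8.
  leading term ab²: subtract (-5/24b)·f_2 from ⅝ab² + 19/8ab - ⅝b - 19/8 → 19/8ab - 19/8
  leading term ab: subtract (-19/24)·f_2 from 19/8ab - 19/8 → 0
  remainder 0.

S(f_2,h_3): lcm = ab. S = ⅝b³ + 19/8b² + ¾b - 1.
  leading term b³: no divisor's leading term divides it; move ⅝b³ to the remainder.
  leading term b²: no divisor's leading term divides it; move 19/8b² to the remainder.
  leading term b: no divisor's leading term divides it; move ¾b to the remainder.
  leading term 1: no divisor's leading term divides it; move -1 to the remainder.
  remainder ⅝b³ + 19/8b² + ¾b - 1 ≠ 0; add h_4 = ⅝b³ + 19/8b² + ¾b - 1 to the basis.

S(f_1,h_4): leading monomials are coprime, so the S-polynomial reduces to 0 (Buchberger's first criterion).
S(f_2,h_4): lcm = ab³. S = -19/5ab² - 6/5ab + 8/5a - b².
  leading term ab²: subtract (19/15b)·f_2 from -19/5ab² - 6/5ab + 8/5a - b² → -6/5ab + 8/5a - b² - 19/5b
  leading term ab: subtract (⅖)·f_2 from -6/5ab + 8/5a - b² - 19/5b → 8/5a - b² - 19/5b - 6/5
  leading term a: subtract (8/5)·h_3 from 8/5a - b² - 19/5b - 6/5 → 0
  remainder 0.

S(h_3,h_4): leading monomials are coprime, so the S-polynomial reduces to 0 (Buchberger's first criterion).
Every S-polynomial of the final basis reduces to 0, so we have a Gröbner basis.
Inter-reduce: drop elements whose leading term is divisible by another's, tail-reduce, and make monic.
Reduced Gröbner basis: {a - ⅝b² - 19/8b - ¾, b³ + 19/5b² + 6/5b - 8/5}.
Label its elements g_1 = a - ⅝b² - 19/8b - ¾, g_2 = b³ + 19/5b² + 6/5b - 8/5.

Reduce p = 9/5ab + 4a + 5/2b² - 19/2b - ⅘ modulo G:
  leading term ab: subtract (9/5b)·g_1 from 9/5ab + 4a + 5/2b² - 19/2b - ⅘ → 4a + 9/8b³ + 271/40b² - 163/20b - ⅘
  leading term a: subtract (4)·g_1 from 4a + 9/8b³ + 271/40b² - 163/20b - ⅘ → 9/8b³ + 371/40b² + 27/20b + 11/5
  leading term b³: subtract (9/8)·g_2 from 9/8b³ + 371/40b² + 27/20b + 11/5 → 5b² + 4
  leading term b²: no divisor's leading term divides it; move 5b² to the remainder.
  leading term 1: no divisor's leading term divides it; move 4 to the remainder.
  normal form = 5b² + 4.
The normal form is nonzero, so p ∉ I. Since p minus its normal form lies in I, I + (p) = I + (r) where r = 5b² + 4; decide whether this ideal is the whole ring.
Run Buchberger on G together with r (pairs among the g_i already reduce to 0 since G is a Gröbner basis):
g_1 = a - ⅝b² - 19/8b - ¾, LT = a.
g_2 = b³ + 19/5b² + 6/5b - 8/5, LT = b³.
r = 5b² + 4, LT = b².

S(g_1,g_2): leading monomials are coprime, so the S-polynomial reduces to 0 (Buchberger's first criterion).
S(g_1,r): leading monomials are coprime, so the S-polynomial reduces to 0 (Buchberger's first criterion).
S(g_2,r): lcm = b³. S = 19/5b² + ⅖b - 8/5.
  leading term b²: subtract (19/25)·r from 19/5b² + ⅖b - 8/5 → ⅖b - 116/25
  leading term b: no divisor's leading term divides it; move ⅖b to the remainder.
  leading term 1: no divisor's leading term divides it; move -116/25 to the remainder.
  remainder ⅖b - 116/25 ≠ 0; add m_4 = ⅖b - 116/25 to the basis.

S(g_1,m_4): leading monomials are coprime, so the S-polynomial reduces to 0 (Buchberger's first criterion).
S(g_2,m_4): lcm = b³. S = 77/5b² + 6/5b - 8/5.
  leading term b²: subtract (77/25)·r from 77/5b² + 6/5b - 8/5 → 6/5b - 348/25
  leading term b: subtract (3)·m_4 from 6/5b - 348/25 → 0
  remainder 0.

S(r,m_4): lcm = b². S = 58/5b + ⅘.
  leading term b: subtract (29)·m_4 from 58/5b + ⅘ → 3384/25
  leading term 1: no divisor's leading term divides it; move 3384/25 to the remainder.
  remainder 3384/25 ≠ 0; add m_5 = 3384/25 to the basis.

S(g_1,m_5): leading monomials are coprime, so the S-polynomial reduces to 0 (Buchberger's first criterion).
S(g_2,m_5): leading monomials are coprime, so the S-polynomial reduces to 0 (Buchberger's first criterion).
S(r,m_5): leading monomials are coprime, so the S-polynomial reduces to 0 (Buchberger's first criterion).
S(m_4,m_5): leading monomials are coprime, so the S-polynomial reduces to 0 (Buchberger's first criterion).
Every S-polynomial of the final basis reduces to 0, so we have a Gröbner basis.
Inter-reduce: drop elements whose leading term is divisible by another's, tail-reduce, and make monic.
Reduced Gröbner basis: {1}.
The reduced Gröbner basis of I + (p) is {1}: the ideal is the whole ring, so the enlarged system has no common solution — adjoining p is inconsistent.

Ideal membership is decidable via reduction modulo a Gröbner basis.

Adjoining 9/5ab + 4a + 5/2b² - 19/2b - ⅘ makes the ideal the whole ring: the system is inconsistent.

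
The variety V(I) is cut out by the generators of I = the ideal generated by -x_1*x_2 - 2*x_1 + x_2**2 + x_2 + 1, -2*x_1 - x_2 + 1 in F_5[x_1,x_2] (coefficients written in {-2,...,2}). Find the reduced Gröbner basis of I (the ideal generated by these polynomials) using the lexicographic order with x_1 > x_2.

G = {x_1 - 2*x_2 + 2, x_2**2 + x_2}

This is the nonlinear analogue of row-reducing a linear system.

f_1 = -x_1*x_2 - 2*x_1 + x_2**2 + x_2 + 1, LT = x_1*x_2.
f_2 = -2*x_1 - x_2 + 1, LT = x_1.

S(f_1,f_2): lcm = x_1*x_2. S = 2*x_1 + x_2**2 + 2*x_2 - 1.
  leading term x_1: subtract (-1)·f_2 from 2*x_1 + x_2**2 + 2*x_2 - 1 → x_2**2 + x_2
  leading term x_2**2: no divisor's leading term divides it; move x_2**2 to the remainder.
  leading term x_2: no divisor's leading term divides it; move x_2 to the remainder.
  remainder x_2**2 + x_2 ≠ 0; add g_3 = x_2**2 + x_2 to the basis.

The other S-polynomials (S(f_1,g_3), S(f_2,g_3)) all reduce to 0 modulo the current basis, so we have a Gröbner basis.
Inter-reduce: drop elements whose leading term is divisible by another's, tail-reduce, and make monic.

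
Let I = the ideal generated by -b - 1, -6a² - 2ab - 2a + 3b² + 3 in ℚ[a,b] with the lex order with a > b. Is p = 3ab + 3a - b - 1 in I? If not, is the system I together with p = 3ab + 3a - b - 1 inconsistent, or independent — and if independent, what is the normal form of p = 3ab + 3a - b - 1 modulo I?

3ab + 3a - b - 1 lies in I (it reduces to 0).

First compute the reduced Gröbner basis of I by Buchberger's algorithm.
f_1 = -b - 1, LT = b.
f_2 = -6a² - 2ab - 2a + 3b² + 3, LT = a².

S(f_1,f_2): leading monomials are coprime, so the S-polynomial reduces to 0 (Buchberger's first criterion).
Every S-polynomial of the final basis reduces to 0, so we have a Gröbner basis.
Inter-reduce: drop elements whose leading term is divisible by another's, tail-reduce, and make monic.
Reduced Gröbner basis: {a² - 1, b + 1}.
Label its elements g_1 = a² - 1, g_2 = b + 1.

Reduce p = 3ab + 3a - b - 1 modulo G:
  leading term ab: subtract (3a)·g_2 from 3ab + 3a - b - 1 → -b - 1
  leading term b: subtract (-1)·g_2 from -b - 1 → 0
  normal form = 0.
Since the normal form is 0, p ∈ I.

The remainder on division by a Gröbner basis is unique — it is the normal form.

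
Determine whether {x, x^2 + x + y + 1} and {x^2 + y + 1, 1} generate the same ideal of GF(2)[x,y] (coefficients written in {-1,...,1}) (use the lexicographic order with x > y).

Since reduced Gröbner bases are canonical representatives of ideals under a given ordering, it suffices to compute and compare them.
Buchberger on the first generating set:
f_1 = x, LT = x.
f_2 = x^2 + x + y + 1, LT = x^2.

S(f_1,f_2): lcm = x^2. S = x + y + 1.
  reduce S modulo (f_1, f_2):
  remainder y + 1 ≠ 0; add g_3 = y + 1 to the basis.

The other S-polynomials (S(f_1,g_3), S(f_2,g_3)) all reduce to 0 modulo the current basis, so we have a Gröbner basis.
Inter-reduce: drop elements whose leading term is divisible by another's, tail-reduce, and make monic.
Reduced Gröbner basis: {x, y + 1}.

Buchberger on the second generating set:
h_1 = x^2 + y + 1, LT = x^2.
h_2 = 1, LT = 1.

The S-polynomials (S(h_1,h_2)) all reduce to 0 modulo the current basis, so we have a Gröbner basis.
Inter-reduce: drop elements whose leading term is divisible by another's, tail-reduce, and make monic.
Reduced Gröbner basis: {1}.

The bases are distinct; the ideals are different.

No, the ideals differ.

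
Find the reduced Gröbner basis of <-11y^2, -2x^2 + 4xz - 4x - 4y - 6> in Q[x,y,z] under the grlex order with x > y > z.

f_1 = -11y^2, LT = y^2.
f_2 = -2x^2 + 4xz - 4x - 4y - 6, LT = x^2.

The S-polynomials (S(f_1,f_2)) all reduce to 0 modulo the current basis, so we have a Gröbner basis.

G = {x^2 - 2xz + 2x + 2y + 3, y^2}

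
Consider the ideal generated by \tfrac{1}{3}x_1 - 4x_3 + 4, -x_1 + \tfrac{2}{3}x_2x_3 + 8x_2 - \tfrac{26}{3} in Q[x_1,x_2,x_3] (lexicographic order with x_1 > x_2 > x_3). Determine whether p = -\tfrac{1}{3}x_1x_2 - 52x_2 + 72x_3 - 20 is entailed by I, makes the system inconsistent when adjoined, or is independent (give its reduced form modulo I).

First compute the reduced Gröbner basis of I by Buchberger's algorithm.
f_1 = \tfrac{1}{3}x_1 - 4x_3 + 4, LT = x_1.
f_2 = -x_1 + \tfrac{2}{3}x_2x_3 + 8x_2 - \tfrac{26}{3}, LT = x_1.

S(f_1,f_2): lcm = x_1. S = \tfrac{2}{3}x_2x_3 + 8x_2 - 12x_3 + \tfrac{10}{3}.
  leading term x_2x_3: no divisor's leading term divides it; move \tfrac{2}{3}x_2x_3 to the remainder.
  leading term x_2: no divisor's leading term divides it; move 8x_2 to the remainder.
  leading term x_3: no divisor's leading term divides it; move -12x_3 to the remainder.
  leading term 1: no divisor's leading term divides it; move \tfrac{10}{3} to the remainder.
  remainder \tfrac{2}{3}x_2x_3 + 8x_2 - 12x_3 + \tfrac{10}{3} ≠ 0; add h_3 = \tfrac{2}{3}x_2x_3 + 8x_2 - 12x_3 + \tfrac{10}{3} to the basis.

The other S-polynomials (S(f_1,h_3), S(f_2,h_3)) all reduce to 0 modulo the current basis, so we have a Gröbner basis.
Inter-reduce: drop elements whose leading term is divisible by another's, tail-reduce, and make monic.
Reduced Gröbner basis: {x_1 - 12x_3 + 12, x_2x_3 + 12x_2 - 18x_3 + 5}.
Label its elements g_1 = x_1 - 12x_3 + 12, g_2 = x_2x_3 + 12x_2 - 18x_3 + 5.

Reduce p = -\tfrac{1}{3}x_1x_2 - 52x_2 + 72x_3 - 20 modulo G:
  leading term x_1x_2: subtract (-\tfrac{1}{3}x_2)·g_1 from -\tfrac{1}{3}x_1x_2 - 52x_2 + 72x_3 - 20 → -4x_2x_3 - 48x_2 + 72x_3 - 20
  leading term x_2x_3: subtract (-4)·g_2 from -4x_2x_3 - 48x_2 + 72x_3 - 20 → 0
  normal form = 0.
Since the normal form is 0, p ∈ I.

-\tfrac{1}{3}x_1x_2 - 52x_2 + 72x_3 - 20 lies in I (it reduces to 0).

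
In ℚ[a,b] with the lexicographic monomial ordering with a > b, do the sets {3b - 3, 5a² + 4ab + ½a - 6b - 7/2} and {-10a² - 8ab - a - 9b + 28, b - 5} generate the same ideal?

For a fixed monomial order, each ideal has a unique reduced Gröbner basis; comparing bases decides equality.
Buchberger on the first generating set:
f_1 = 3b - 3, LT = b.
f_2 = 5a² + 4ab + ½a - 6b - 7/2, LT = a².

The S-polynomials (S(f_1,f_2)) all reduce to 0 modulo the current basis, so we have a Gröbner basis.
Inter-reduce: drop elements whose leading term is divisible by another's, tail-reduce, and make monic.
Reduced Gröbner basis: {a² + 9/10a - 19/10, b - 1}.

Buchberger on the second generating set:
h_1 = -10a² - 8ab - a - 9b + 28, LT = a².
h_2 = b - 5, LT = b.

The S-polynomials (S(h_1,h_2)) all reduce to 0 modulo the current basis, so we have a Gröbner basis.
Inter-reduce: drop elements whose leading term is divisible by another's, tail-reduce, and make monic.
Reduced Gröbner basis: {a² + 41/10a + 17/10, b - 5}.

Since the reduced bases disagree, the two ideals are not the same.

No, the ideals differ.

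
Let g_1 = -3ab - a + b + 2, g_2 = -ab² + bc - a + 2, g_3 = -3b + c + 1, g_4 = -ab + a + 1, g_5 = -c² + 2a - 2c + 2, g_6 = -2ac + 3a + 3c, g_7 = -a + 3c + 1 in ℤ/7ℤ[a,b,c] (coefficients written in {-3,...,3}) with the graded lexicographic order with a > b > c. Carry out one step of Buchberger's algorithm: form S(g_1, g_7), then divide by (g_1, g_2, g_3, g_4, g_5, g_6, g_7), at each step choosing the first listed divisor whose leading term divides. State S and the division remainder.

S(g_1, g_7) = 3bc - 2a + 3b - 3; remainder on division = 0.

lcm(LM(g_1), LM(g_7)) = ab.
S = (lcm/LT(g_1))·g_1 − (lcm/LT(g_7))·g_7 = 3bc - 2a + 3b - 3.
Reduce S modulo (g_1, g_2, g_3, g_4, g_5, g_6, g_7) in that order:
  leading term bc: subtract (-c)·g_3 from 3bc - 2a + 3b - 3 → c² - 2a + 3b + c - 3
  leading term c²: subtract (-1)·g_5 from c² - 2a + 3b + c - 3 → 3b - c - 1
  leading term b: subtract (-1)·g_3 from 3b - c - 1 → 0
The remainder is 0, so this S-polynomial contributes no new basis element.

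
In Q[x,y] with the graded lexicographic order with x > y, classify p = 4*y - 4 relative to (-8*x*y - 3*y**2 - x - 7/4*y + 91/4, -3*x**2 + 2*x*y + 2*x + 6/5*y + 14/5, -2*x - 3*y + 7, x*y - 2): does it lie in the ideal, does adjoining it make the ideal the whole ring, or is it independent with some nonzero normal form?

First compute the reduced Gröbner basis of I by Buchberger's algorithm.
f_1 = -8*x*y - 3*y**2 - x - 7/4*y + 91/4, LT = x*y.
f_2 = -3*x**2 + 2*x*y + 2*x + 6/5*y + 14/5, LT = x**2.
f_3 = -2*x - 3*y + 7, LT = x.
f_4 = x*y - 2, LT = x*y.

S(f_1,f_2): lcm = x**2*y. S = 25/24*x*y**2 + 1/8*x**2 + 85/96*x*y + 2/5*y**2 - 91/32*x + 14/15*y.
  leading term x*y**2: subtract (-25/192*y)·f_1 from 25/24*x*y**2 + 1/8*x**2 + 85/96*x*y + 2/5*y**2 - 91/32*x + 14/15*y → -25/64*y**3 + 1/8*x**2 + 145/192*x*y + 661/3840*y**2 - 91/32*x + 14959/3840*y
  leading term y**3: no divisor's leading term divides it; move -25/64*y**3 to the remainder.
  leading term x**2: subtract (-1/24)·f_2 from 1/8*x**2 + 145/192*x*y + 661/3840*y**2 - 91/32*x + 14959/3840*y → 161/192*x*y + 661/3840*y**2 - 265/96*x + 15151/3840*y + 7/60
  leading term x*y: subtract (-161/1536)·f_1 from 161/192*x*y + 661/3840*y**2 - 265/96*x + 15151/3840*y + 7/60 → -1093/7680*y**2 - 1467/512*x + 115573/30720*y + 25613/10240
  leading term y**2: no divisor's leading term divides it; move -1093/7680*y**2 to the remainder.
  leading term x: subtract (1467/1024)·f_3 from -1467/512*x + 115573/30720*y + 25613/10240 → 247603/30720*y - 77077/10240
  leading term y: no divisor's leading term divides it; move 247603/30720*y to the remainder.
  leading term 1: no divisor's leading term divides it; move -77077/10240 to the remainder.
  remainder -25/64*y**3 - 1093/7680*y**2 + 247603/30720*y - 77077/10240 ≠ 0; add h_5 = -25/64*y**3 - 1093/7680*y**2 + 247603/30720*y - 77077/10240 to the basis.

S(f_1,f_3): lcm = x*y. S = -9/8*y**2 + 1/8*x + 119/32*y - 91/32.
  leading term y**2: no divisor's leading term divides it; move -9/8*y**2 to the remainder.
  leading term x: subtract (-1/16)·f_3 from 1/8*x + 119/32*y - 91/32 → 113/32*y - 77/32
  leading term y: no divisor's leading term divides it; move 113/32*y to the remainder.
  leading term 1: no divisor's leading term divides it; move -77/32 to the remainder.
  remainder -9/8*y**2 + 113/32*y - 77/32 ≠ 0; add h_6 = -9/8*y**2 + 113/32*y - 77/32 to the basis.

S(f_1,f_4): lcm = x*y. S = 3/8*y**2 + 1/8*x + 7/32*y - 27/32.
  leading term y**2: subtract (-1/3)·h_6 from 3/8*y**2 + 1/8*x + 7/32*y - 27/32 → 1/8*x + 67/48*y - 79/48
  leading term x: subtract (-1/16)·f_3 from 1/8*x + 67/48*y - 79/48 → 29/24*y - 29/24
  leading term y: no divisor's leading term divides it; move 29/24*y to the remainder.
  leading term 1: no divisor's leading term divides it; move -29/24 to the remainder.
  remainder 29/24*y - 29/24 ≠ 0; add h_7 = 29/24*y - 29/24 to the basis.

The other S-polynomials (S(f_2,f_3), S(f_2,f_4), S(f_3,f_4), S(f_1,h_5), S(f_2,h_5), S(f_3,h_5), S(f_4,h_5), S(f_1,h_6), S(f_2,h_6), S(f_3,h_6), S(f_4,h_6), S(h_5,h_6), S(f_1,h_7), S(f_2,h_7), S(f_3,h_7), S(f_4,h_7), S(h_5,h_7), S(h_6,h_7)) all reduce to 0 modulo the current basis, so we have a Gröbner basis.
Inter-reduce: drop elements whose leading term is divisible by another's, tail-reduce, and make monic.
Reduced Gröbner basis: {x - 2, y - 1}.
Label its elements g_1 = x - 2, g_2 = y - 1.

Reduce p = 4*y - 4 modulo G:
  leading term y: subtract (4)·g_2 from 4*y - 4 → 0
  normal form = 0.
Since the normal form is 0, p ∈ I.

The remainder on division by a Gröbner basis is unique — it is the normal form.

4*y - 4 lies in I (it reduces to 0).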